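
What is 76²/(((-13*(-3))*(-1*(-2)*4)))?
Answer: 722/39 ≈ 18.513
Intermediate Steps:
76²/(((-13*(-3))*(-1*(-2)*4))) = 5776/((39*(2*4))) = 5776/((39*8)) = 5776/312 = 5776*(1/312) = 722/39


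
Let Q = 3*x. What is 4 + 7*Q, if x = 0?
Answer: 4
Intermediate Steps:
Q = 0 (Q = 3*0 = 0)
4 + 7*Q = 4 + 7*0 = 4 + 0 = 4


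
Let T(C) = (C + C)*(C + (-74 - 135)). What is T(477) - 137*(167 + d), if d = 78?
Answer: 222107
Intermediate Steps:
T(C) = 2*C*(-209 + C) (T(C) = (2*C)*(C - 209) = (2*C)*(-209 + C) = 2*C*(-209 + C))
T(477) - 137*(167 + d) = 2*477*(-209 + 477) - 137*(167 + 78) = 2*477*268 - 137*245 = 255672 - 33565 = 222107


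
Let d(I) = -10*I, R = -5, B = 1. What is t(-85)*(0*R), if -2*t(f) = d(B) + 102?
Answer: 0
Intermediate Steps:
t(f) = -46 (t(f) = -(-10*1 + 102)/2 = -(-10 + 102)/2 = -½*92 = -46)
t(-85)*(0*R) = -0*(-5) = -46*0 = 0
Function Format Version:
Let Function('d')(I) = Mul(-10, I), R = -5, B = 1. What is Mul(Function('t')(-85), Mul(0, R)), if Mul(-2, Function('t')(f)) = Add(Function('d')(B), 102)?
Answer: 0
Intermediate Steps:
Function('t')(f) = -46 (Function('t')(f) = Mul(Rational(-1, 2), Add(Mul(-10, 1), 102)) = Mul(Rational(-1, 2), Add(-10, 102)) = Mul(Rational(-1, 2), 92) = -46)
Mul(Function('t')(-85), Mul(0, R)) = Mul(-46, Mul(0, -5)) = Mul(-46, 0) = 0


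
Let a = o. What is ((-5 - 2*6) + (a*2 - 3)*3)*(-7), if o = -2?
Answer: 266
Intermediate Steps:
a = -2
((-5 - 2*6) + (a*2 - 3)*3)*(-7) = ((-5 - 2*6) + (-2*2 - 3)*3)*(-7) = ((-5 - 12) + (-4 - 3)*3)*(-7) = (-17 - 7*3)*(-7) = (-17 - 21)*(-7) = -38*(-7) = 266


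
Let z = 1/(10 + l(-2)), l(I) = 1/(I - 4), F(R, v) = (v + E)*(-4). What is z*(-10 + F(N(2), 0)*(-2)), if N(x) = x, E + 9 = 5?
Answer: -252/59 ≈ -4.2712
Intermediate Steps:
E = -4 (E = -9 + 5 = -4)
F(R, v) = 16 - 4*v (F(R, v) = (v - 4)*(-4) = (-4 + v)*(-4) = 16 - 4*v)
l(I) = 1/(-4 + I)
z = 6/59 (z = 1/(10 + 1/(-4 - 2)) = 1/(10 + 1/(-6)) = 1/(10 - ⅙) = 1/(59/6) = 6/59 ≈ 0.10169)
z*(-10 + F(N(2), 0)*(-2)) = 6*(-10 + (16 - 4*0)*(-2))/59 = 6*(-10 + (16 + 0)*(-2))/59 = 6*(-10 + 16*(-2))/59 = 6*(-10 - 32)/59 = (6/59)*(-42) = -252/59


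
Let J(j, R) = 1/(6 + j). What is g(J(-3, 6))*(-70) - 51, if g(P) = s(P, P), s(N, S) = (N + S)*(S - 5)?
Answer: 1501/9 ≈ 166.78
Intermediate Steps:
s(N, S) = (-5 + S)*(N + S) (s(N, S) = (N + S)*(-5 + S) = (-5 + S)*(N + S))
g(P) = -10*P + 2*P² (g(P) = P² - 5*P - 5*P + P*P = P² - 5*P - 5*P + P² = -10*P + 2*P²)
g(J(-3, 6))*(-70) - 51 = (2*(-5 + 1/(6 - 3))/(6 - 3))*(-70) - 51 = (2*(-5 + 1/3)/3)*(-70) - 51 = (2*(⅓)*(-5 + ⅓))*(-70) - 51 = (2*(⅓)*(-14/3))*(-70) - 51 = -28/9*(-70) - 51 = 1960/9 - 51 = 1501/9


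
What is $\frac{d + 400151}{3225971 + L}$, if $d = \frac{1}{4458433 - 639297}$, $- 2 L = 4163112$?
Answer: $\frac{1528231089537}{4370676525440} \approx 0.34966$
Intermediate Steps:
$L = -2081556$ ($L = \left(- \frac{1}{2}\right) 4163112 = -2081556$)
$d = \frac{1}{3819136} \approx 2.6184 \cdot 10^{-7}$
$\frac{d + 400151}{3225971 + L} = \frac{\frac{1}{3819136} + 400151}{3225971 - 2081556} = \frac{1528231089537}{3819136 \cdot 1144415} = \frac{1528231089537}{3819136} \cdot \frac{1}{1144415} = \frac{1528231089537}{4370676525440}$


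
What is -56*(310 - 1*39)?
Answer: -15176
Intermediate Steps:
-56*(310 - 1*39) = -56*(310 - 39) = -56*271 = -15176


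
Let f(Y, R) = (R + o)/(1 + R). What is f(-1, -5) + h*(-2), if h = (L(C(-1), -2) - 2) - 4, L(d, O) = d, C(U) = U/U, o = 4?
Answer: 41/4 ≈ 10.250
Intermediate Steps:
C(U) = 1
f(Y, R) = (4 + R)/(1 + R) (f(Y, R) = (R + 4)/(1 + R) = (4 + R)/(1 + R))
h = -5 (h = (1 - 2) - 4 = -1 - 4 = -5)
f(-1, -5) + h*(-2) = (4 - 5)/(1 - 5) - 5*(-2) = -1/(-4) + 10 = -1/4*(-1) + 10 = 1/4 + 10 = 41/4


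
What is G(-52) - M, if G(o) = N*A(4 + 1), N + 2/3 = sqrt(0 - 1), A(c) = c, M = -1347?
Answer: 4031/3 + 5*I ≈ 1343.7 + 5.0*I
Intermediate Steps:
N = -2/3 + I (N = -2/3 + sqrt(0 - 1) = -2/3 + sqrt(-1) = -2/3 + I ≈ -0.66667 + 1.0*I)
G(o) = -10/3 + 5*I (G(o) = (-2/3 + I)*(4 + 1) = (-2/3 + I)*5 = -10/3 + 5*I)
G(-52) - M = (-10/3 + 5*I) - 1*(-1347) = (-10/3 + 5*I) + 1347 = 4031/3 + 5*I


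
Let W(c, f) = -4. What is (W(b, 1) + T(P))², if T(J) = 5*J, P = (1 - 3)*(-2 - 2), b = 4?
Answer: 1296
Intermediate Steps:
P = 8 (P = -2*(-4) = 8)
(W(b, 1) + T(P))² = (-4 + 5*8)² = (-4 + 40)² = 36² = 1296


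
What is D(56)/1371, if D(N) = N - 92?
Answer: -12/457 ≈ -0.026258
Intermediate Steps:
D(N) = -92 + N
D(56)/1371 = (-92 + 56)/1371 = -36*1/1371 = -12/457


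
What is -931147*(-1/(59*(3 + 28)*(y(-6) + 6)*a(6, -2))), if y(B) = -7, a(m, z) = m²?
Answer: -30037/2124 ≈ -14.142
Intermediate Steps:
-931147*(-1/(59*(3 + 28)*(y(-6) + 6)*a(6, -2))) = -931147*(-1/(2124*(-7 + 6)*(3 + 28))) = -931147/(((31*(-1))*(-59))*36) = -931147/(-31*(-59)*36) = -931147/(1829*36) = -931147/65844 = -931147*1/65844 = -30037/2124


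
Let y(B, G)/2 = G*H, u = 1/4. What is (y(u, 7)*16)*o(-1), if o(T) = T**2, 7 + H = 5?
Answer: -448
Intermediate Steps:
u = 1/4 ≈ 0.25000
H = -2 (H = -7 + 5 = -2)
y(B, G) = -4*G (y(B, G) = 2*(G*(-2)) = 2*(-2*G) = -4*G)
(y(u, 7)*16)*o(-1) = (-4*7*16)*(-1)**2 = -28*16*1 = -448*1 = -448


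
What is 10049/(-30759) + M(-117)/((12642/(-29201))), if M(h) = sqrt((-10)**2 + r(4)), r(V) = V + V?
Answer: -10049/30759 - 29201*sqrt(3)/2107 ≈ -24.331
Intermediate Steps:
r(V) = 2*V
M(h) = 6*sqrt(3) (M(h) = sqrt((-10)**2 + 2*4) = sqrt(100 + 8) = sqrt(108) = 6*sqrt(3))
10049/(-30759) + M(-117)/((12642/(-29201))) = 10049/(-30759) + (6*sqrt(3))/((12642/(-29201))) = 10049*(-1/30759) + (6*sqrt(3))/((12642*(-1/29201))) = -10049/30759 + (6*sqrt(3))/(-12642/29201) = -10049/30759 + (6*sqrt(3))*(-29201/12642) = -10049/30759 - 29201*sqrt(3)/2107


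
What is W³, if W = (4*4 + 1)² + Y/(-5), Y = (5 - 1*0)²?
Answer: 22906304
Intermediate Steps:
Y = 25 (Y = (5 + 0)² = 5² = 25)
W = 284 (W = (4*4 + 1)² + 25/(-5) = (16 + 1)² - ⅕*25 = 17² - 5 = 289 - 5 = 284)
W³ = 284³ = 22906304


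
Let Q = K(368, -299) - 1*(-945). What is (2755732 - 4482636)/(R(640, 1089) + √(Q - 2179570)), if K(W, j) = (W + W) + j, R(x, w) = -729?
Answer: 1258913016/2709629 + 3453808*I*√544547/2709629 ≈ 464.61 + 940.6*I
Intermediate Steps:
K(W, j) = j + 2*W (K(W, j) = 2*W + j = j + 2*W)
Q = 1382 (Q = (-299 + 2*368) - 1*(-945) = (-299 + 736) + 945 = 437 + 945 = 1382)
(2755732 - 4482636)/(R(640, 1089) + √(Q - 2179570)) = (2755732 - 4482636)/(-729 + √(1382 - 2179570)) = -1726904/(-729 + √(-2178188)) = -1726904/(-729 + 2*I*√544547)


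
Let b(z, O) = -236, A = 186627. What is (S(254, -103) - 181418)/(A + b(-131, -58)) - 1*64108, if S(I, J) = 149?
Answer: -11949335497/186391 ≈ -64109.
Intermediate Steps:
(S(254, -103) - 181418)/(A + b(-131, -58)) - 1*64108 = (149 - 181418)/(186627 - 236) - 1*64108 = -181269/186391 - 64108 = -11949335497/186391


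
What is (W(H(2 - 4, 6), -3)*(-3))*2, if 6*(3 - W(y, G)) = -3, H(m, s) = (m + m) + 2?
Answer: -21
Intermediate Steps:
H(m, s) = 2 + 2*m (H(m, s) = 2*m + 2 = 2 + 2*m)
W(y, G) = 7/2 (W(y, G) = 3 - ⅙*(-3) = 3 + ½ = 7/2)
(W(H(2 - 4, 6), -3)*(-3))*2 = ((7/2)*(-3))*2 = -21/2*2 = -21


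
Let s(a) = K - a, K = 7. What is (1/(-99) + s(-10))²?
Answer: 2829124/9801 ≈ 288.66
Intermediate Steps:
s(a) = 7 - a
(1/(-99) + s(-10))² = (1/(-99) + (7 - 1*(-10)))² = (-1/99 + (7 + 10))² = (-1/99 + 17)² = (1682/99)² = 2829124/9801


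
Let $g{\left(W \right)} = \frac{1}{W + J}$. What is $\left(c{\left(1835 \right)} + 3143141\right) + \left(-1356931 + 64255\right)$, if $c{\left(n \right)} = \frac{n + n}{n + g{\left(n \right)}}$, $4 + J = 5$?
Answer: $\frac{6234336201485}{3369061} \approx 1.8505 \cdot 10^{6}$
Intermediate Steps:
$J = 1$ ($J = -4 + 5 = 1$)
$g{\left(W \right)} = \frac{1}{1 + W}$ ($g{\left(W \right)} = \frac{1}{W + 1} = \frac{1}{1 + W}$)
$c{\left(n \right)} = \frac{2 n}{n + \frac{1}{1 + n}}$ ($c{\left(n \right)} = \frac{n + n}{n + \frac{1}{1 + n}} = \frac{2 n}{n + \frac{1}{1 + n}}$)
$\left(c{\left(1835 \right)} + 3143141\right) + \left(-1356931 + 64255\right) = \left(2 \cdot 1835 \frac{1}{1 + 1835 \left(1 + 1835\right)} \left(1 + 1835\right) + 3143141\right) + \left(-1356931 + 64255\right) = \left(2 \cdot 1835 \frac{1}{1 + 1835 \cdot 1836} \cdot 1836 + 3143141\right) - 1292676 = \left(2 \cdot 1835 \frac{1}{1 + 3369060} \cdot 1836 + 3143141\right) - 1292676 = \left(2 \cdot 1835 \cdot \frac{1}{3369061} \cdot 1836 + 3143141\right) - 1292676 = \left(\frac{6738120}{3369061} + 3143141\right) - 1292676 = \frac{10589440498721}{3369061} - 1292676 = \frac{6234336201485}{3369061}$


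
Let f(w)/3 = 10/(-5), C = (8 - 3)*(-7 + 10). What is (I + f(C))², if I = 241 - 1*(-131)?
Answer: 133956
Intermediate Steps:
C = 15 (C = 5*3 = 15)
f(w) = -6 (f(w) = 3*(10/(-5)) = 3*(10*(-⅕)) = 3*(-2) = -6)
I = 372 (I = 241 + 131 = 372)
(I + f(C))² = (372 - 6)² = 366² = 133956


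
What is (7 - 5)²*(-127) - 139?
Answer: -647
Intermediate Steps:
(7 - 5)²*(-127) - 139 = 2²*(-127) - 139 = 4*(-127) - 139 = -508 - 139 = -647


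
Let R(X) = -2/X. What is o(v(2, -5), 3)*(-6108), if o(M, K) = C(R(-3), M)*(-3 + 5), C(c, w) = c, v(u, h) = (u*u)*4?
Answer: -8144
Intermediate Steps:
v(u, h) = 4*u² (v(u, h) = u²*4 = 4*u²)
o(M, K) = 4/3 (o(M, K) = (-2/(-3))*(-3 + 5) = -2*(-⅓)*2 = (⅔)*2 = 4/3)
o(v(2, -5), 3)*(-6108) = (4/3)*(-6108) = -8144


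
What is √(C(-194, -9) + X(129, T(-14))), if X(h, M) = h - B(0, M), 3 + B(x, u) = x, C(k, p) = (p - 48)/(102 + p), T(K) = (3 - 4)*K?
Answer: √126263/31 ≈ 11.462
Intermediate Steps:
T(K) = -K
C(k, p) = (-48 + p)/(102 + p)
B(x, u) = -3 + x
X(h, M) = 3 + h (X(h, M) = h - (-3 + 0) = h - 1*(-3) = h + 3 = 3 + h)
√(C(-194, -9) + X(129, T(-14))) = √((-48 - 9)/(102 - 9) + (3 + 129)) = √(-57/93 + 132) = √((1/93)*(-57) + 132) = √(-19/31 + 132) = √(4073/31) = √126263/31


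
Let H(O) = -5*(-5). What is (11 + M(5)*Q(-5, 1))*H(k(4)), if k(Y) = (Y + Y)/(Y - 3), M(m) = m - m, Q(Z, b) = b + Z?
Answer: 275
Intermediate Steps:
Q(Z, b) = Z + b
M(m) = 0
k(Y) = 2*Y/(-3 + Y) (k(Y) = (2*Y)/(-3 + Y) = 2*Y/(-3 + Y))
H(O) = 25
(11 + M(5)*Q(-5, 1))*H(k(4)) = (11 + 0*(-5 + 1))*25 = (11 + 0*(-4))*25 = (11 + 0)*25 = 11*25 = 275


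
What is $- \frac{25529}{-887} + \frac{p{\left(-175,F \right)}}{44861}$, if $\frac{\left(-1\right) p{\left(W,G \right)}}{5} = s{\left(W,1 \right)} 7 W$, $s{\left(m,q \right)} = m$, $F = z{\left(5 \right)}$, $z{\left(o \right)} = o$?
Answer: $\frac{194503344}{39791707} \approx 4.888$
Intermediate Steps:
$F = 5$
$p{\left(W,G \right)} = - 35 W^{2}$ ($p{\left(W,G \right)} = - 5 W 7 W = - 5 \cdot 7 W W = - 5 \cdot 7 W^{2} = - 35 W^{2}$)
$- \frac{25529}{-887} + \frac{p{\left(-175,F \right)}}{44861} = - \frac{25529}{-887} + \frac{\left(-35\right) \left(-175\right)^{2}}{44861} = \left(-25529\right) \left(- \frac{1}{887}\right) + \left(-35\right) 30625 \cdot \frac{1}{44861} = \frac{25529}{887} - \frac{1071875}{44861} = \frac{194503344}{39791707}$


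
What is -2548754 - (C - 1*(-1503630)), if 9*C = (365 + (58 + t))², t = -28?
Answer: -36627481/9 ≈ -4.0697e+6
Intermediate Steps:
C = 156025/9 (C = (365 + (58 - 28))²/9 = (365 + 30)²/9 = (⅑)*395² = (⅑)*156025 = 156025/9 ≈ 17336.)
-2548754 - (C - 1*(-1503630)) = -2548754 - (156025/9 - 1*(-1503630)) = -2548754 - (156025/9 + 1503630) = -2548754 - 1*13688695/9 = -2548754 - 13688695/9 = -36627481/9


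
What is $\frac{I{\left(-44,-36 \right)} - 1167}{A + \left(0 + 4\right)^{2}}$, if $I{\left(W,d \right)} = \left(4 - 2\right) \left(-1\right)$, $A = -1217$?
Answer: $\frac{1169}{1201} \approx 0.97336$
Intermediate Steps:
$I{\left(W,d \right)} = -2$ ($I{\left(W,d \right)} = 2 \left(-1\right) = -2$)
$\frac{I{\left(-44,-36 \right)} - 1167}{A + \left(0 + 4\right)^{2}} = \frac{-2 - 1167}{-1217 + \left(0 + 4\right)^{2}} = - \frac{1169}{-1217 + 4^{2}} = - \frac{1169}{-1217 + 16} = - \frac{1169}{-1201} = \left(-1169\right) \left(- \frac{1}{1201}\right) = \frac{1169}{1201}$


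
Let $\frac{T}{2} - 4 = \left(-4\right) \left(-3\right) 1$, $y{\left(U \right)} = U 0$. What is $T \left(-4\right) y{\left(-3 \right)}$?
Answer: $0$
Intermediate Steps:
$y{\left(U \right)} = 0$
$T = 32$ ($T = 8 + 2 \left(-4\right) \left(-3\right) 1 = 8 + 2 \cdot 12 \cdot 1 = 8 + 2 \cdot 12 = 8 + 24 = 32$)
$T \left(-4\right) y{\left(-3 \right)} = 32 \left(-4\right) 0 = \left(-128\right) 0 = 0$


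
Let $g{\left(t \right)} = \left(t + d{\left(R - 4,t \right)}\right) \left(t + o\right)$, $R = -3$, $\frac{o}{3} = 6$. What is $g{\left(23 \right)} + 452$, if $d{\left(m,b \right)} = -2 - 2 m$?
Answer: $1887$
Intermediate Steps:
$o = 18$ ($o = 3 \cdot 6 = 18$)
$g{\left(t \right)} = \left(12 + t\right) \left(18 + t\right)$ ($g{\left(t \right)} = \left(t - \left(2 + 2 \left(-3 - 4\right)\right)\right) \left(t + 18\right) = \left(t - -12\right) \left(18 + t\right) = \left(t + \left(-2 + 14\right)\right) \left(18 + t\right) = \left(t + 12\right) \left(18 + t\right) = \left(12 + t\right) \left(18 + t\right)$)
$g{\left(23 \right)} + 452 = \left(216 + 23^{2} + 30 \cdot 23\right) + 452 = \left(216 + 529 + 690\right) + 452 = 1435 + 452 = 1887$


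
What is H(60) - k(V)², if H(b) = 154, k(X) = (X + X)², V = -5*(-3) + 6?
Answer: -3111542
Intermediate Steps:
V = 21 (V = 15 + 6 = 21)
k(X) = 4*X² (k(X) = (2*X)² = 4*X²)
H(60) - k(V)² = 154 - (4*21²)² = 154 - (4*441)² = 154 - 1*1764² = 154 - 1*3111696 = 154 - 3111696 = -3111542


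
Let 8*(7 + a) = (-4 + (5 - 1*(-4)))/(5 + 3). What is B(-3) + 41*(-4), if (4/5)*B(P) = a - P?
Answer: -43239/256 ≈ -168.90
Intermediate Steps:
a = -443/64 (a = -7 + ((-4 + (5 - 1*(-4)))/(5 + 3))/8 = -7 + ((-4 + (5 + 4))/8)/8 = -7 + ((-4 + 9)*(⅛))/8 = -7 + (5*(⅛))/8 = -7 + (⅛)*(5/8) = -7 + 5/64 = -443/64 ≈ -6.9219)
B(P) = -2215/256 - 5*P/4 (B(P) = 5*(-443/64 - P)/4 = -2215/256 - 5*P/4)
B(-3) + 41*(-4) = (-2215/256 - 5/4*(-3)) + 41*(-4) = (-2215/256 + 15/4) - 164 = -1255/256 - 164 = -43239/256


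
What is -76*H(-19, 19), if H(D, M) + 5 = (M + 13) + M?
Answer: -3496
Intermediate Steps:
H(D, M) = 8 + 2*M (H(D, M) = -5 + ((M + 13) + M) = -5 + ((13 + M) + M) = -5 + (13 + 2*M) = 8 + 2*M)
-76*H(-19, 19) = -76*(8 + 2*19) = -76*(8 + 38) = -76*46 = -3496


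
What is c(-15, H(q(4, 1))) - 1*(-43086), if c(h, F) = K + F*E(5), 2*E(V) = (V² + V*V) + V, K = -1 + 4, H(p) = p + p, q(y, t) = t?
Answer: 43144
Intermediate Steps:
H(p) = 2*p
K = 3
E(V) = V² + V/2 (E(V) = ((V² + V*V) + V)/2 = ((V² + V²) + V)/2 = (2*V² + V)/2 = (V + 2*V²)/2 = V² + V/2)
c(h, F) = 3 + 55*F/2 (c(h, F) = 3 + F*(5*(½ + 5)) = 3 + F*(5*(11/2)) = 3 + F*(55/2) = 3 + 55*F/2)
c(-15, H(q(4, 1))) - 1*(-43086) = (3 + 55*(2*1)/2) - 1*(-43086) = (3 + (55/2)*2) + 43086 = (3 + 55) + 43086 = 58 + 43086 = 43144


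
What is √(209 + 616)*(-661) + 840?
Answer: 840 - 3305*√33 ≈ -18146.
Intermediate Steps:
√(209 + 616)*(-661) + 840 = √825*(-661) + 840 = (5*√33)*(-661) + 840 = -3305*√33 + 840 = 840 - 3305*√33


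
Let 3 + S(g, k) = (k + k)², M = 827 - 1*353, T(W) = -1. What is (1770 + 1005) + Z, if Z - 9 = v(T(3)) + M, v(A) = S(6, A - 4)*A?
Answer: 3161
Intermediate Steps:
M = 474 (M = 827 - 353 = 474)
S(g, k) = -3 + 4*k² (S(g, k) = -3 + (k + k)² = -3 + (2*k)² = -3 + 4*k²)
v(A) = A*(-3 + 4*(-4 + A)²) (v(A) = (-3 + 4*(A - 4)²)*A = (-3 + 4*(-4 + A)²)*A = A*(-3 + 4*(-4 + A)²))
Z = 386 (Z = 9 + (-(-3 + 4*(-4 - 1)²) + 474) = 9 + (-(-3 + 4*(-5)²) + 474) = 9 + (-(-3 + 4*25) + 474) = 9 + (-(-3 + 100) + 474) = 9 + (-1*97 + 474) = 9 + (-97 + 474) = 9 + 377 = 386)
(1770 + 1005) + Z = (1770 + 1005) + 386 = 2775 + 386 = 3161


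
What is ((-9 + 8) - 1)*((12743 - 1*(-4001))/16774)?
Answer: -16744/8387 ≈ -1.9964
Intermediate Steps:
((-9 + 8) - 1)*((12743 - 1*(-4001))/16774) = (-1 - 1)*((12743 + 4001)*(1/16774)) = -33488/16774 = -2*8372/8387 = -16744/8387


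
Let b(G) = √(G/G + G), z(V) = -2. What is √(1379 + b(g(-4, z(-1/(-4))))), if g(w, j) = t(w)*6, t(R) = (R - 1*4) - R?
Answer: √(1379 + I*√23) ≈ 37.135 + 0.06457*I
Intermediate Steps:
t(R) = -4 (t(R) = (R - 4) - R = (-4 + R) - R = -4)
g(w, j) = -24 (g(w, j) = -4*6 = -24)
b(G) = √(1 + G)
√(1379 + b(g(-4, z(-1/(-4))))) = √(1379 + √(1 - 24)) = √(1379 + √(-23)) = √(1379 + I*√23)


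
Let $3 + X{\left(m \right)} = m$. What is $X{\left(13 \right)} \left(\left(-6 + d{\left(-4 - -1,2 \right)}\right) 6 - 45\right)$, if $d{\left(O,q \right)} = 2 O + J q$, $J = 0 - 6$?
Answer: $-1890$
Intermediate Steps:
$J = -6$ ($J = 0 - 6 = -6$)
$d{\left(O,q \right)} = - 6 q + 2 O$ ($d{\left(O,q \right)} = 2 O - 6 q = - 6 q + 2 O$)
$X{\left(m \right)} = -3 + m$
$X{\left(13 \right)} \left(\left(-6 + d{\left(-4 - -1,2 \right)}\right) 6 - 45\right) = \left(-3 + 13\right) \left(\left(-6 + \left(\left(-6\right) 2 + 2 \left(-4 - -1\right)\right)\right) 6 - 45\right) = 10 \left(\left(-6 - \left(12 - 2 \left(-4 + 1\right)\right)\right) 6 - 45\right) = 10 \left(\left(-6 + \left(-12 + 2 \left(-3\right)\right)\right) 6 - 45\right) = 10 \left(\left(-6 - 18\right) 6 - 45\right) = 10 \left(\left(-24\right) 6 - 45\right) = 10 \left(-144 - 45\right) = 10 \left(-189\right) = -1890$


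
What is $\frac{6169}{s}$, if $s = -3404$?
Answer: $- \frac{6169}{3404} \approx -1.8123$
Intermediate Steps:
$\frac{6169}{s} = \frac{6169}{-3404} = 6169 \left(- \frac{1}{3404}\right) = - \frac{6169}{3404}$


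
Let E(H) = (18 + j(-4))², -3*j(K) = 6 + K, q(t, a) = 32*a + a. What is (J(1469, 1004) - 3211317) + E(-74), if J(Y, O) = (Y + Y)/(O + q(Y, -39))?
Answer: -8178485609/2547 ≈ -3.2110e+6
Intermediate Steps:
q(t, a) = 33*a
j(K) = -2 - K/3 (j(K) = -(6 + K)/3 = -2 - K/3)
J(Y, O) = 2*Y/(-1287 + O) (J(Y, O) = (Y + Y)/(O + 33*(-39)) = (2*Y)/(O - 1287) = (2*Y)/(-1287 + O) = 2*Y/(-1287 + O))
E(H) = 2704/9 (E(H) = (18 + (-2 - ⅓*(-4)))² = (18 + (-2 + 4/3))² = (18 - ⅔)² = (52/3)² = 2704/9)
(J(1469, 1004) - 3211317) + E(-74) = (2*1469/(-1287 + 1004) - 3211317) + 2704/9 = (2*1469/(-283) - 3211317) + 2704/9 = (2*1469*(-1/283) - 3211317) + 2704/9 = (-2938/283 - 3211317) + 2704/9 = -908805649/283 + 2704/9 = -8178485609/2547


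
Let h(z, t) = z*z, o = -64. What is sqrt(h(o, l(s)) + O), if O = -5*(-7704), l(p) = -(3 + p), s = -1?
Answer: 2*sqrt(10654) ≈ 206.44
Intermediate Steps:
l(p) = -3 - p
O = 38520
h(z, t) = z**2
sqrt(h(o, l(s)) + O) = sqrt((-64)**2 + 38520) = sqrt(4096 + 38520) = sqrt(42616) = 2*sqrt(10654)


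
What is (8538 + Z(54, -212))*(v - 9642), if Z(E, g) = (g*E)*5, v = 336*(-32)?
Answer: 993228588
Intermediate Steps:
v = -10752
Z(E, g) = 5*E*g (Z(E, g) = (E*g)*5 = 5*E*g)
(8538 + Z(54, -212))*(v - 9642) = (8538 + 5*54*(-212))*(-10752 - 9642) = (8538 - 57240)*(-20394) = -48702*(-20394) = 993228588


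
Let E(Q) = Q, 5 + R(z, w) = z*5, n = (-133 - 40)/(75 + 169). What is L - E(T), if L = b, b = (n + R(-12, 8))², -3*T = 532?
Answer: 802844419/178608 ≈ 4495.0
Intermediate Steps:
T = -532/3 (T = -⅓*532 = -532/3 ≈ -177.33)
n = -173/244 ≈ -0.70902
R(z, w) = -5 + 5*z (R(z, w) = -5 + z*5 = -5 + 5*z)
b = 257057089/59536 (b = (-173/244 + (-5 + 5*(-12)))² = (-173/244 + (-5 - 60))² = (-173/244 - 65)² = (-16033/244)² = 257057089/59536 ≈ 4317.7)
L = 257057089/59536 ≈ 4317.7
L - E(T) = 257057089/59536 - 1*(-532/3) = 257057089/59536 + 532/3 = 802844419/178608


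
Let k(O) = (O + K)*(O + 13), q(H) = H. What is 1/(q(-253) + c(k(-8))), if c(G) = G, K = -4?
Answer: -1/313 ≈ -0.0031949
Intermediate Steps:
k(O) = (-4 + O)*(13 + O) (k(O) = (O - 4)*(O + 13) = (-4 + O)*(13 + O))
1/(q(-253) + c(k(-8))) = 1/(-253 + (-52 + (-8)**2 + 9*(-8))) = 1/(-253 + (-52 + 64 - 72)) = 1/(-253 - 60) = 1/(-313) = -1/313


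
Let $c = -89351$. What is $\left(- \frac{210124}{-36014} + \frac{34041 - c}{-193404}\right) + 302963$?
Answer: $\frac{263781216554917}{870656457} \approx 3.0297 \cdot 10^{5}$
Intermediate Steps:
$\left(- \frac{210124}{-36014} + \frac{34041 - c}{-193404}\right) + 302963 = \left(- \frac{210124}{-36014} + \frac{34041 - -89351}{-193404}\right) + 302963 = \left(\left(-210124\right) \left(- \frac{1}{36014}\right) + \left(34041 + 89351\right) \left(- \frac{1}{193404}\right)\right) + 302963 = \left(\frac{105062}{18007} + 123392 \left(- \frac{1}{193404}\right)\right) + 302963 = \left(\frac{105062}{18007} - \frac{30848}{48351}\right) + 302963 = \frac{4524372826}{870656457} + 302963 = \frac{263781216554917}{870656457}$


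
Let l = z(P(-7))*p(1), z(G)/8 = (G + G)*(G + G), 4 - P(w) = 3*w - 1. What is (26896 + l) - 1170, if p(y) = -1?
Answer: 4094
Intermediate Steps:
P(w) = 5 - 3*w (P(w) = 4 - (3*w - 1) = 4 - (-1 + 3*w) = 4 + (1 - 3*w) = 5 - 3*w)
z(G) = 32*G² (z(G) = 8*((G + G)*(G + G)) = 8*((2*G)*(2*G)) = 8*(4*G²) = 32*G²)
l = -21632 (l = (32*(5 - 3*(-7))²)*(-1) = (32*(5 + 21)²)*(-1) = (32*26²)*(-1) = (32*676)*(-1) = 21632*(-1) = -21632)
(26896 + l) - 1170 = (26896 - 21632) - 1170 = 5264 - 1170 = 4094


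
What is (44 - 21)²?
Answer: 529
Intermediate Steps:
(44 - 21)² = 23² = 529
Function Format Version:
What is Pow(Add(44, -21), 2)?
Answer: 529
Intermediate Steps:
Pow(Add(44, -21), 2) = Pow(23, 2) = 529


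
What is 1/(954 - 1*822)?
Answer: 1/132 ≈ 0.0075758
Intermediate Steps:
1/(954 - 1*822) = 1/(954 - 822) = 1/132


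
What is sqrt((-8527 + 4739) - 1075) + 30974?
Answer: 30974 + I*sqrt(4863) ≈ 30974.0 + 69.735*I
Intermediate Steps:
sqrt((-8527 + 4739) - 1075) + 30974 = sqrt(-3788 - 1075) + 30974 = sqrt(-4863) + 30974 = I*sqrt(4863) + 30974 = 30974 + I*sqrt(4863)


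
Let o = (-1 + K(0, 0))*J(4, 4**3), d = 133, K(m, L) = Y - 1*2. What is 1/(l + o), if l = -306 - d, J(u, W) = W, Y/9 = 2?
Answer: 1/521 ≈ 0.0019194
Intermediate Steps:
Y = 18 (Y = 9*2 = 18)
K(m, L) = 16 (K(m, L) = 18 - 1*2 = 18 - 2 = 16)
l = -439 (l = -306 - 1*133 = -306 - 133 = -439)
o = 960 (o = (-1 + 16)*4**3 = 15*64 = 960)
1/(l + o) = 1/(-439 + 960) = 1/521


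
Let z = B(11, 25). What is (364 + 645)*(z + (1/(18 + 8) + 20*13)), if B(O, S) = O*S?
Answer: 14036199/26 ≈ 5.3985e+5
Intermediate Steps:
z = 275 (z = 11*25 = 275)
(364 + 645)*(z + (1/(18 + 8) + 20*13)) = (364 + 645)*(275 + (1/(18 + 8) + 20*13)) = 1009*(275 + (1/26 + 260)) = 1009*(275 + 6761/26) = 1009*(13911/26) = 14036199/26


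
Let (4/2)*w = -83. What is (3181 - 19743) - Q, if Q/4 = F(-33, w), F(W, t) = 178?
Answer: -17274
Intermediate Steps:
w = -83/2 (w = (1/2)*(-83) = -83/2 ≈ -41.500)
Q = 712 (Q = 4*178 = 712)
(3181 - 19743) - Q = (3181 - 19743) - 1*712 = -16562 - 712 = -17274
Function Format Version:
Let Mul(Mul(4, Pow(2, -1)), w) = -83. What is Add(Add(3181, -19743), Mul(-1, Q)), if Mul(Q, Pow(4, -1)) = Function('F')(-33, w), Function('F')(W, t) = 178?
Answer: -17274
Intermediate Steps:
w = Rational(-83, 2) (w = Mul(Rational(1, 2), -83) = Rational(-83, 2) ≈ -41.500)
Q = 712 (Q = Mul(4, 178) = 712)
Add(Add(3181, -19743), Mul(-1, Q)) = Add(Add(3181, -19743), Mul(-1, 712)) = Add(-16562, -712) = -17274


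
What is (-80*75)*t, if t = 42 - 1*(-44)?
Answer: -516000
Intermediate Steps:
t = 86 (t = 42 + 44 = 86)
(-80*75)*t = -80*75*86 = -6000*86 = -516000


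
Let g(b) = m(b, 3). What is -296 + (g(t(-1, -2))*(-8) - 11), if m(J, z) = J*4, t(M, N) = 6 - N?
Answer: -563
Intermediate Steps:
m(J, z) = 4*J
g(b) = 4*b
-296 + (g(t(-1, -2))*(-8) - 11) = -296 + ((4*(6 - 1*(-2)))*(-8) - 11) = -296 + ((4*(6 + 2))*(-8) - 11) = -296 + ((4*8)*(-8) - 11) = -296 + (32*(-8) - 11) = -296 + (-256 - 11) = -296 - 267 = -563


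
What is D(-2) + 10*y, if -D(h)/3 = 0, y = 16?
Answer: 160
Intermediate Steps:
D(h) = 0 (D(h) = -3*0 = 0)
D(-2) + 10*y = 0 + 10*16 = 0 + 160 = 160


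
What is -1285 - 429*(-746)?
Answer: 318749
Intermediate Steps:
-1285 - 429*(-746) = -1285 + 320034 = 318749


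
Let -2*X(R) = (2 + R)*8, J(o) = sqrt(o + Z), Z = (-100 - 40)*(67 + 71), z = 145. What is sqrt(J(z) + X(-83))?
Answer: sqrt(324 + 5*I*sqrt(767)) ≈ 18.39 + 3.765*I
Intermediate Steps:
Z = -19320 (Z = -140*138 = -19320)
J(o) = sqrt(-19320 + o) (J(o) = sqrt(o - 19320) = sqrt(-19320 + o))
X(R) = -8 - 4*R (X(R) = -(2 + R)*8/2 = -(16 + 8*R)/2 = -8 - 4*R)
sqrt(J(z) + X(-83)) = sqrt(sqrt(-19320 + 145) + (-8 - 4*(-83))) = sqrt(sqrt(-19175) + (-8 + 332)) = sqrt(5*I*sqrt(767) + 324) = sqrt(324 + 5*I*sqrt(767))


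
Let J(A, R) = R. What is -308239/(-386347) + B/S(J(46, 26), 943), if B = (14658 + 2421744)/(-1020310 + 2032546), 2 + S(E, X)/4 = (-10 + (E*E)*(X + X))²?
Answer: 338102251396582187766913/423777622300405618077872 ≈ 0.79783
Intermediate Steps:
S(E, X) = -8 + 4*(-10 + 2*X*E²)² (S(E, X) = -8 + 4*(-10 + (E*E)*(X + X))² = -8 + 4*(-10 + E²*(2*X))² = -8 + 4*(-10 + 2*X*E²)²)
B = 406067/168706 (B = 2436402/1012236 = 2436402*(1/1012236) = 406067/168706 ≈ 2.4070)
-308239/(-386347) + B/S(J(46, 26), 943) = -308239/(-386347) + 406067/(168706*(-8 + 16*(-5 + 943*26²)²)) = -308239*(-1/386347) + 406067/(168706*(-8 + 16*(-5 + 943*676)²)) = 308239/386347 + 406067/(168706*(-8 + 16*(-5 + 637468)²)) = 308239/386347 + 406067/(168706*(-8 + 16*637463²)) = 308239/386347 + 406067/(168706*(-8 + 16*406359076369)) = 308239/386347 + 406067/(168706*(-8 + 6501745221904)) = 308239/386347 + (406067/168706)/6501745221896 = 308239/386347 + (406067/168706)*(1/6501745221896) = 308239/386347 + 406067/1096883429405186576 = 338102251396582187766913/423777622300405618077872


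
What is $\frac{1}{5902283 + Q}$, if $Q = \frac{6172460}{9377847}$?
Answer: $\frac{9377847}{55350713097161} \approx 1.6943 \cdot 10^{-7}$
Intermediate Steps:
$Q = \frac{6172460}{9377847}$ ($Q = 6172460 \cdot \frac{1}{9377847} = \frac{6172460}{9377847} \approx 0.6582$)
$\frac{1}{5902283 + Q} = \frac{1}{5902283 + \frac{6172460}{9377847}} = \frac{1}{\frac{55350713097161}{9377847}} = \frac{9377847}{55350713097161}$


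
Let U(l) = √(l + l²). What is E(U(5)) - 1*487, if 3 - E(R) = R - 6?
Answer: -478 - √30 ≈ -483.48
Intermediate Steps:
E(R) = 9 - R (E(R) = 3 - (R - 6) = 3 - (-6 + R) = 3 + (6 - R) = 9 - R)
E(U(5)) - 1*487 = (9 - √(5*(1 + 5))) - 1*487 = (9 - √(5*6)) - 487 = (9 - √30) - 487 = -478 - √30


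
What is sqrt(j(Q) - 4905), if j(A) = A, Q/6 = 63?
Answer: 3*I*sqrt(503) ≈ 67.283*I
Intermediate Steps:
Q = 378 (Q = 6*63 = 378)
sqrt(j(Q) - 4905) = sqrt(378 - 4905) = sqrt(-4527) = 3*I*sqrt(503)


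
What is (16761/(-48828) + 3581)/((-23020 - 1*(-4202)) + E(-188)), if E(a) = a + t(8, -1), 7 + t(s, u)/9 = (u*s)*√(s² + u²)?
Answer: -1111317846061/5912904801076 + 1049017842*√65/1478226200269 ≈ -0.18223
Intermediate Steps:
t(s, u) = -63 + 9*s*u*√(s² + u²) (t(s, u) = -63 + 9*((u*s)*√(s² + u²)) = -63 + 9*((s*u)*√(s² + u²)) = -63 + 9*(s*u*√(s² + u²)) = -63 + 9*s*u*√(s² + u²))
E(a) = -63 + a - 72*√65 (E(a) = a + (-63 + 9*8*(-1)*√(8² + (-1)²)) = a + (-63 + 9*8*(-1)*√(64 + 1)) = a + (-63 + 9*8*(-1)*√65) = a + (-63 - 72*√65) = -63 + a - 72*√65)
(16761/(-48828) + 3581)/((-23020 - 1*(-4202)) + E(-188)) = (16761/(-48828) + 3581)/((-23020 - 1*(-4202)) + (-63 - 188 - 72*√65)) = (16761*(-1/48828) + 3581)/((-23020 + 4202) + (-251 - 72*√65)) = (-5587/16276 + 3581)/(-18818 + (-251 - 72*√65)) = 58278769/(16276*(-19069 - 72*√65))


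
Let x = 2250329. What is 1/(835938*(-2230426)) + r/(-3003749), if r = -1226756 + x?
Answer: -1908449657399341673/5600483551202105412 ≈ -0.34076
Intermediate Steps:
r = 1023573 (r = -1226756 + 2250329 = 1023573)
1/(835938*(-2230426)) + r/(-3003749) = 1/(835938*(-2230426)) + 1023573/(-3003749) = (1/835938)*(-1/2230426) + 1023573*(-1/3003749) = -1/1864497849588 - 1023573/3003749 = -1908449657399341673/5600483551202105412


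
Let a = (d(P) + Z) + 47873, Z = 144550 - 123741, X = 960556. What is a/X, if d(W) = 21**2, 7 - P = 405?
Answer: 69123/960556 ≈ 0.071961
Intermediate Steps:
P = -398 (P = 7 - 1*405 = 7 - 405 = -398)
d(W) = 441
Z = 20809
a = 69123 (a = (441 + 20809) + 47873 = 21250 + 47873 = 69123)
a/X = 69123/960556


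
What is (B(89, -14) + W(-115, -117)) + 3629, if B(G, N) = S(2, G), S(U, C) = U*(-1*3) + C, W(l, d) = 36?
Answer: 3748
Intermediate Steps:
S(U, C) = C - 3*U (S(U, C) = U*(-3) + C = -3*U + C = C - 3*U)
B(G, N) = -6 + G (B(G, N) = G - 3*2 = G - 6 = -6 + G)
(B(89, -14) + W(-115, -117)) + 3629 = ((-6 + 89) + 36) + 3629 = (83 + 36) + 3629 = 119 + 3629 = 3748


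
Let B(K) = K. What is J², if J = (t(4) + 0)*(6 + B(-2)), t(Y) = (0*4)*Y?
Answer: 0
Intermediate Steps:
t(Y) = 0 (t(Y) = 0*Y = 0)
J = 0 (J = (0 + 0)*(6 - 2) = 0*4 = 0)
J² = 0² = 0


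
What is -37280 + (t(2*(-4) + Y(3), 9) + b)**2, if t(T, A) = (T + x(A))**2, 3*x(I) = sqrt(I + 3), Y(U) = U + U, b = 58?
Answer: -299228/9 - 3040*sqrt(3)/9 ≈ -33833.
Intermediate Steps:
Y(U) = 2*U
x(I) = sqrt(3 + I)/3 (x(I) = sqrt(I + 3)/3 = sqrt(3 + I)/3)
t(T, A) = (T + sqrt(3 + A)/3)**2
-37280 + (t(2*(-4) + Y(3), 9) + b)**2 = -37280 + ((sqrt(3 + 9) + 3*(2*(-4) + 2*3))**2/9 + 58)**2 = -37280 + ((sqrt(12) + 3*(-8 + 6))**2/9 + 58)**2 = -37280 + ((2*sqrt(3) + 3*(-2))**2/9 + 58)**2 = -37280 + ((2*sqrt(3) - 6)**2/9 + 58)**2 = -37280 + ((-6 + 2*sqrt(3))**2/9 + 58)**2 = -37280 + (58 + (-6 + 2*sqrt(3))**2/9)**2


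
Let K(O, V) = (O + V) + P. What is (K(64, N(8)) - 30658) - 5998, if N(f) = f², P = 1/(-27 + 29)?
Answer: -73055/2 ≈ -36528.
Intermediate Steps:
P = ½ (P = 1/2 = ½ ≈ 0.50000)
K(O, V) = ½ + O + V (K(O, V) = (O + V) + ½ = ½ + O + V)
(K(64, N(8)) - 30658) - 5998 = ((½ + 64 + 8²) - 30658) - 5998 = ((½ + 64 + 64) - 30658) - 5998 = (257/2 - 30658) - 5998 = -61059/2 - 5998 = -73055/2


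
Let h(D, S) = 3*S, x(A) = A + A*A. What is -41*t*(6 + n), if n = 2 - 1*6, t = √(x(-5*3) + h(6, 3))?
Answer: -82*√219 ≈ -1213.5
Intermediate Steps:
x(A) = A + A²
t = √219 (t = √((-5*3)*(1 - 5*3) + 3*3) = √(-15*(1 - 15) + 9) = √(-15*(-14) + 9) = √(210 + 9) = √219 ≈ 14.799)
n = -4 (n = 2 - 6 = -4)
-41*t*(6 + n) = -41*√219*(6 - 4) = -41*√219*2 = -82*√219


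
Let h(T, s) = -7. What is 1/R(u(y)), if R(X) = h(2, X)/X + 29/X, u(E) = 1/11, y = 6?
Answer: 1/242 ≈ 0.0041322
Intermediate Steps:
u(E) = 1/11
R(X) = 22/X (R(X) = -7/X + 29/X = 22/X)
1/R(u(y)) = 1/(22/(1/11)) = 1/(22*11) = 1/242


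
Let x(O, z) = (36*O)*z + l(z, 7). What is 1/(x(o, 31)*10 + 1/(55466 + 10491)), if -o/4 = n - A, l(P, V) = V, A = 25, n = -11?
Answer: 65957/106000154271 ≈ 6.2223e-7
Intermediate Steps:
o = 144 (o = -4*(-11 - 1*25) = -4*(-11 - 25) = -4*(-36) = 144)
x(O, z) = 7 + 36*O*z (x(O, z) = (36*O)*z + 7 = 36*O*z + 7 = 7 + 36*O*z)
1/(x(o, 31)*10 + 1/(55466 + 10491)) = 1/((7 + 36*144*31)*10 + 1/(55466 + 10491)) = 1/((7 + 160704)*10 + 1/65957) = 1/(160711*10 + 1/65957) = 1/(1607110 + 1/65957) = 1/(106000154271/65957) = 65957/106000154271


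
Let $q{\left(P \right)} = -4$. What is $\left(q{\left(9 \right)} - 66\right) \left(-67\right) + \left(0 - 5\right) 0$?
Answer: $4690$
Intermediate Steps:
$\left(q{\left(9 \right)} - 66\right) \left(-67\right) + \left(0 - 5\right) 0 = \left(-4 - 66\right) \left(-67\right) + \left(0 - 5\right) 0 = \left(-4 - 66\right) \left(-67\right) - 0 = \left(-70\right) \left(-67\right) + 0 = 4690 + 0 = 4690$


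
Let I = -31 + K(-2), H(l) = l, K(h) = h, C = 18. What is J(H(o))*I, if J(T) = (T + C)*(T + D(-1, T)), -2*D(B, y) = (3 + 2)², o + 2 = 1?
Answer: 15147/2 ≈ 7573.5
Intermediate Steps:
o = -1 (o = -2 + 1 = -1)
D(B, y) = -25/2 (D(B, y) = -(3 + 2)²/2 = -½*5² = -½*25 = -25/2)
J(T) = (18 + T)*(-25/2 + T) (J(T) = (T + 18)*(T - 25/2) = (18 + T)*(-25/2 + T))
I = -33 (I = -31 - 2 = -33)
J(H(o))*I = (-225 + (-1)² + (11/2)*(-1))*(-33) = (-225 + 1 - 11/2)*(-33) = -459/2*(-33) = 15147/2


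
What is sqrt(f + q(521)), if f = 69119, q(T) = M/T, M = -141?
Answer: 13*sqrt(111015722)/521 ≈ 262.90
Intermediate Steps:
q(T) = -141/T
sqrt(f + q(521)) = sqrt(69119 - 141/521) = sqrt(36010858/521) = 13*sqrt(111015722)/521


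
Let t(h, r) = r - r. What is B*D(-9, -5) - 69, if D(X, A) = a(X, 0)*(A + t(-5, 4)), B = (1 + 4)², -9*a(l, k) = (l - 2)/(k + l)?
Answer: -4214/81 ≈ -52.025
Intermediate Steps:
a(l, k) = -(-2 + l)/(9*(k + l)) (a(l, k) = -(l - 2)/(9*(k + l)) = -(-2 + l)/(9*(k + l)))
B = 25 (B = 5² = 25)
t(h, r) = 0
D(X, A) = A*(2 - X)/(9*X) (D(X, A) = ((2 - X)/(9*(0 + X)))*(A + 0) = ((2 - X)/(9*X))*A = A*(2 - X)/(9*X))
B*D(-9, -5) - 69 = 25*((⅑)*(-5)*(2 - 1*(-9))/(-9)) - 69 = 25*((⅑)*(-5)*(-⅑)*(2 + 9)) - 69 = 25*((⅑)*(-5)*(-⅑)*11) - 69 = 25*(55/81) - 69 = 1375/81 - 69 = -4214/81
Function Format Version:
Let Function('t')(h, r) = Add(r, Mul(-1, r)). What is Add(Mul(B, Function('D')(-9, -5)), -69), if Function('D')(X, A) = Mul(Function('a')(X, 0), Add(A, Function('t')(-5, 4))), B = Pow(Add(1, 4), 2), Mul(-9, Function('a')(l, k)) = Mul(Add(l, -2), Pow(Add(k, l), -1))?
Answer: Rational(-4214, 81) ≈ -52.025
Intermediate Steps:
Function('a')(l, k) = Mul(Rational(-1, 9), Pow(Add(k, l), -1), Add(-2, l)) (Function('a')(l, k) = Mul(Rational(-1, 9), Mul(Add(l, -2), Pow(Add(k, l), -1))) = Mul(Rational(-1, 9), Mul(Add(-2, l), Pow(Add(k, l), -1))) = Mul(Rational(-1, 9), Mul(Pow(Add(k, l), -1), Add(-2, l))) = Mul(Rational(-1, 9), Pow(Add(k, l), -1), Add(-2, l)))
B = 25 (B = Pow(5, 2) = 25)
Function('t')(h, r) = 0
Function('D')(X, A) = Mul(Rational(1, 9), A, Pow(X, -1), Add(2, Mul(-1, X))) (Function('D')(X, A) = Mul(Mul(Rational(1, 9), Pow(Add(0, X), -1), Add(2, Mul(-1, X))), Add(A, 0)) = Mul(Mul(Rational(1, 9), Pow(X, -1), Add(2, Mul(-1, X))), A) = Mul(Rational(1, 9), A, Pow(X, -1), Add(2, Mul(-1, X))))
Add(Mul(B, Function('D')(-9, -5)), -69) = Add(Mul(25, Mul(Rational(1, 9), -5, Pow(-9, -1), Add(2, Mul(-1, -9)))), -69) = Add(Mul(25, Mul(Rational(1, 9), -5, Rational(-1, 9), Add(2, 9))), -69) = Add(Mul(25, Mul(Rational(1, 9), -5, Rational(-1, 9), 11)), -69) = Add(Mul(25, Rational(55, 81)), -69) = Add(Rational(1375, 81), -69) = Rational(-4214, 81)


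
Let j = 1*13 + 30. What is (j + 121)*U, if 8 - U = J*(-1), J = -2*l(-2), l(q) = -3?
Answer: 2296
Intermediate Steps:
j = 43 (j = 13 + 30 = 43)
J = 6 (J = -2*(-3) = 6)
U = 14 (U = 8 - 6*(-1) = 8 - 1*(-6) = 8 + 6 = 14)
(j + 121)*U = (43 + 121)*14 = 164*14 = 2296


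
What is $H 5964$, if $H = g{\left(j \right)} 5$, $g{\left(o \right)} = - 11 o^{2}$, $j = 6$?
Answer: $-11808720$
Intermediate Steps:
$H = -1980$ ($H = - 11 \cdot 6^{2} \cdot 5 = \left(-11\right) 36 \cdot 5 = \left(-396\right) 5 = -1980$)
$H 5964 = \left(-1980\right) 5964 = -11808720$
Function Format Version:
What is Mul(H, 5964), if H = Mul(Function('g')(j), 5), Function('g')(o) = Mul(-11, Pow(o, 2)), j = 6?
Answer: -11808720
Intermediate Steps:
H = -1980 (H = Mul(Mul(-11, Pow(6, 2)), 5) = Mul(Mul(-11, 36), 5) = Mul(-396, 5) = -1980)
Mul(H, 5964) = Mul(-1980, 5964) = -11808720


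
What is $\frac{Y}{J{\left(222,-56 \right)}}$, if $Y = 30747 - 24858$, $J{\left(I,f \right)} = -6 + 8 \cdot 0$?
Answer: $- \frac{1963}{2} \approx -981.5$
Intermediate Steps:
$J{\left(I,f \right)} = -6$ ($J{\left(I,f \right)} = -6 + 0 = -6$)
$Y = 5889$ ($Y = 30747 - 24858 = 5889$)
$\frac{Y}{J{\left(222,-56 \right)}} = \frac{5889}{-6} = 5889 \left(- \frac{1}{6}\right) = - \frac{1963}{2}$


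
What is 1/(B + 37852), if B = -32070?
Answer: 1/5782 ≈ 0.00017295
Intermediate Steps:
1/(B + 37852) = 1/(-32070 + 37852) = 1/5782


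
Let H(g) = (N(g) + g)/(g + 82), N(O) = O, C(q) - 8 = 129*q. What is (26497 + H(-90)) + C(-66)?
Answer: 36027/2 ≈ 18014.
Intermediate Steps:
C(q) = 8 + 129*q
H(g) = 2*g/(82 + g) (H(g) = (g + g)/(g + 82) = (2*g)/(82 + g) = 2*g/(82 + g))
(26497 + H(-90)) + C(-66) = (26497 + 2*(-90)/(82 - 90)) + (8 + 129*(-66)) = (26497 + 2*(-90)/(-8)) + (8 - 8514) = (26497 + 2*(-90)*(-⅛)) - 8506 = (26497 + 45/2) - 8506 = 53039/2 - 8506 = 36027/2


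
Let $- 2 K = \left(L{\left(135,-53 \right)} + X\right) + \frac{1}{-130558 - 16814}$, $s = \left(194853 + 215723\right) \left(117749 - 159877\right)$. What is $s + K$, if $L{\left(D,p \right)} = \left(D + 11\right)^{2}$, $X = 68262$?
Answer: $- \frac{5098125224142647}{294744} \approx -1.7297 \cdot 10^{10}$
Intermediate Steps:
$s = -17296745728$ ($s = 410576 \left(-42128\right) = -17296745728$)
$L{\left(D,p \right)} = \left(11 + D\right)^{2}$
$K = - \frac{13201289015}{294744}$ ($K = - \frac{\left(\left(11 + 135\right)^{2} + 68262\right) + \frac{1}{-130558 - 16814}}{2} = - \frac{\left(146^{2} + 68262\right) + \frac{1}{-147372}}{2} = - \frac{\left(21316 + 68262\right) - \frac{1}{147372}}{2} = - \frac{89578 - \frac{1}{147372}}{2} = \left(- \frac{1}{2}\right) \frac{13201289015}{147372} = - \frac{13201289015}{294744} \approx -44789.0$)
$s + K = -17296745728 - \frac{13201289015}{294744} = - \frac{5098125224142647}{294744}$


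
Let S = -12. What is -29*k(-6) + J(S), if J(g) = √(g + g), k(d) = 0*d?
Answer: 2*I*√6 ≈ 4.899*I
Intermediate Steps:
k(d) = 0
J(g) = √2*√g (J(g) = √(2*g) = √2*√g)
-29*k(-6) + J(S) = -29*0 + √2*√(-12) = 0 + √2*(2*I*√3) = 0 + 2*I*√6 = 2*I*√6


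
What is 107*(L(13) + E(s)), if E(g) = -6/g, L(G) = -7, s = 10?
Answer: -4066/5 ≈ -813.20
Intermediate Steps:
107*(L(13) + E(s)) = 107*(-7 - 6/10) = 107*(-7 - 6*1/10) = 107*(-7 - 3/5) = 107*(-38/5) = -4066/5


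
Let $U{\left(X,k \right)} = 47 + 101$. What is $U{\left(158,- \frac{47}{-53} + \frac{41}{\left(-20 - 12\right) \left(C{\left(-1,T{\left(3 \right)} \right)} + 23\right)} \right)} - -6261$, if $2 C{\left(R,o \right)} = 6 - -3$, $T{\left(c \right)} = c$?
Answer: $6409$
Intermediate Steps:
$C{\left(R,o \right)} = \frac{9}{2}$ ($C{\left(R,o \right)} = \frac{6 - -3}{2} = \frac{6 + 3}{2} = \frac{1}{2} \cdot 9 = \frac{9}{2}$)
$U{\left(X,k \right)} = 148$
$U{\left(158,- \frac{47}{-53} + \frac{41}{\left(-20 - 12\right) \left(C{\left(-1,T{\left(3 \right)} \right)} + 23\right)} \right)} - -6261 = 148 - -6261 = 148 + 6261 = 6409$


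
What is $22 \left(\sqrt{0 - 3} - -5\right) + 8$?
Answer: $118 + 22 i \sqrt{3} \approx 118.0 + 38.105 i$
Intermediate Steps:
$22 \left(\sqrt{0 - 3} - -5\right) + 8 = 22 \left(\sqrt{-3} + 5\right) + 8 = 22 \left(i \sqrt{3} + 5\right) + 8 = 22 \left(5 + i \sqrt{3}\right) + 8 = \left(110 + 22 i \sqrt{3}\right) + 8 = 118 + 22 i \sqrt{3}$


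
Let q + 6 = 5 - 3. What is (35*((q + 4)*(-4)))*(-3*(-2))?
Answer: 0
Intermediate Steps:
q = -4 (q = -6 + (5 - 3) = -6 + 2 = -4)
(35*((q + 4)*(-4)))*(-3*(-2)) = (35*((-4 + 4)*(-4)))*(-3*(-2)) = (35*(0*(-4)))*6 = (35*0)*6 = 0*6 = 0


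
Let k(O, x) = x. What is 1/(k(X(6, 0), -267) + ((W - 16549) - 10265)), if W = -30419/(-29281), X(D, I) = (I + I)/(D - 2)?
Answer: -29281/792928342 ≈ -3.6928e-5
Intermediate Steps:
X(D, I) = 2*I/(-2 + D) (X(D, I) = (2*I)/(-2 + D) = 2*I/(-2 + D))
W = 30419/29281 (W = -30419*(-1/29281) = 30419/29281 ≈ 1.0389)
1/(k(X(6, 0), -267) + ((W - 16549) - 10265)) = 1/(-267 + ((30419/29281 - 16549) - 10265)) = 1/(-267 + (-484540850/29281 - 10265)) = 1/(-267 - 785110315/29281) = 1/(-792928342/29281) = -29281/792928342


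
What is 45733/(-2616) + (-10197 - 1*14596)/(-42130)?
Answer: -930936401/55106040 ≈ -16.894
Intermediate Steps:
45733/(-2616) + (-10197 - 1*14596)/(-42130) = 45733*(-1/2616) + (-10197 - 14596)*(-1/42130) = -45733/2616 - 24793*(-1/42130) = -45733/2616 + 24793/42130 = -930936401/55106040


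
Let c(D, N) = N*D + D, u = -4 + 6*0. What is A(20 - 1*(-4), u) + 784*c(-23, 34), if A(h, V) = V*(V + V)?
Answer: -631088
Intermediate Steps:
u = -4 (u = -4 + 0 = -4)
A(h, V) = 2*V**2 (A(h, V) = V*(2*V) = 2*V**2)
c(D, N) = D + D*N (c(D, N) = D*N + D = D + D*N)
A(20 - 1*(-4), u) + 784*c(-23, 34) = 2*(-4)**2 + 784*(-23*(1 + 34)) = 2*16 + 784*(-23*35) = 32 + 784*(-805) = 32 - 631120 = -631088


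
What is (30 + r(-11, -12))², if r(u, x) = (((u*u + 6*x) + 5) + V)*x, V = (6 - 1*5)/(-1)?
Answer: 367236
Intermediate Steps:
V = -1 (V = (6 - 5)*(-1) = 1*(-1) = -1)
r(u, x) = x*(4 + u² + 6*x) (r(u, x) = (((u*u + 6*x) + 5) - 1)*x = (((u² + 6*x) + 5) - 1)*x = ((5 + u² + 6*x) - 1)*x = (4 + u² + 6*x)*x = x*(4 + u² + 6*x))
(30 + r(-11, -12))² = (30 - 12*(4 + (-11)² + 6*(-12)))² = (30 - 12*(4 + 121 - 72))² = (30 - 12*53)² = (30 - 636)² = (-606)² = 367236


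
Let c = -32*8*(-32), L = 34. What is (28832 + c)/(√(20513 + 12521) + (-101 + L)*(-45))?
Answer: 8586720/696707 - 2848*√33034/696707 ≈ 11.582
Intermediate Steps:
c = 8192 (c = -256*(-32) = 8192)
(28832 + c)/(√(20513 + 12521) + (-101 + L)*(-45)) = (28832 + 8192)/(√(20513 + 12521) + (-101 + 34)*(-45)) = 37024/(√33034 - 67*(-45)) = 37024/(√33034 + 3015) = 37024/(3015 + √33034)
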